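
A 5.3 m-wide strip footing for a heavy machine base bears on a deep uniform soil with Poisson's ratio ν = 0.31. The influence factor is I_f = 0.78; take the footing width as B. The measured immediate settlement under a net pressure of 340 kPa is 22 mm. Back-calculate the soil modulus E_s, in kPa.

S_e = q·B·(1−ν²)/E_s · I_f  ⇒  E_s = q·B·(1−ν²)·I_f / S_e.
E_s = 340 × 5.3 × 0.9039 × 0.78 / 0.022 = 57750 kPa

E_s ≈ 57700 kPa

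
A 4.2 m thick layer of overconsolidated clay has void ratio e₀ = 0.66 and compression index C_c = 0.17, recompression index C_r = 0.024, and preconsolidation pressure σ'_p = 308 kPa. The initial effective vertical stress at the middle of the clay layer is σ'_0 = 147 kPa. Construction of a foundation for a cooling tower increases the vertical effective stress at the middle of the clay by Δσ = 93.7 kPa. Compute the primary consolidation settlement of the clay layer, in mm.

S_c ≈ 13 mm

Final effective stress: σ'_f = 147 + 93.7 = 240.7 kPa.
σ'_f = 240.7 ≤ σ'_p = 308 kPa, so the clay remains overconsolidated and only the recompression index applies:
S_c = C_r·H/(1+e₀)·log₁₀(σ'_f/σ'_0) = 0.024×4.2/1.66×log₁₀(240.7/147)
    = 0.060722 × 0.21416 = 0.013 m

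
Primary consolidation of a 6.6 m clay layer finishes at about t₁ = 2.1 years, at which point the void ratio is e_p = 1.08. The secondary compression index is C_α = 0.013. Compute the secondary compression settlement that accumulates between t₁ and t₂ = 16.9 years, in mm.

S_s ≈ 37.4 mm

Secondary compression: S_s = C_α·H/(1+e_p)·log₁₀(t₂/t₁)
S_s = 0.013×6.6/(1+1.08)×log₁₀(16.9/2.1)
    = 0.04125 × 0.9057 = 0.03736 m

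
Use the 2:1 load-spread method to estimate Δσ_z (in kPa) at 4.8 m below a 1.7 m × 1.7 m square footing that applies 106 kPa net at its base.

By the 2:1 method the load spreads at 1 horizontal : 2 vertical, so at depth z the loaded area has grown by z in each plan dimension:
Δσ = qBL/((B+z)(L+z)) = 106×1.7×1.7/((1.7+4.8)(1.7+4.8)) = 7.2507 kPa

Δσ_z ≈ 7.25 kPa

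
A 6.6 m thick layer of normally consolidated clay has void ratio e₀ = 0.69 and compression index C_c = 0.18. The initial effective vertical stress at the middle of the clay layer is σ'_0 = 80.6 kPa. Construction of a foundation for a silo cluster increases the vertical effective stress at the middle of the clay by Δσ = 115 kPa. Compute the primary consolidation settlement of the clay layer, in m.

S_c ≈ 0.271 m

Final effective stress: σ'_f = σ'_0 + Δσ = 80.6 + 115 = 195.6 kPa.
Normally consolidated clay, so the full stress increment lies on the virgin compression line:
S_c = C_c·H/(1+e₀)·log₁₀(σ'_f/σ'_0) = 0.18×6.6/(1+0.69)×log₁₀(195.6/80.6)
    = 0.70296 × 0.38503 = 0.2707 m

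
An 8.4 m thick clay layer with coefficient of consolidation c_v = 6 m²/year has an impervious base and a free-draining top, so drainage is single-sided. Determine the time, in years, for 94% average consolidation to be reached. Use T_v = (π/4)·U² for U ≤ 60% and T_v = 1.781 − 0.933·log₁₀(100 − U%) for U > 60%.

Drainage path length: H_d = H = 8.4 m (single drainage).
U > 60%: T_v = 1.781 − 0.933·log₁₀(100 − 94) = 1.055.
t = T_v·H_d²/c_v = 1.055×8.4²/6 = 12.41 years.

t ≈ 12.4 years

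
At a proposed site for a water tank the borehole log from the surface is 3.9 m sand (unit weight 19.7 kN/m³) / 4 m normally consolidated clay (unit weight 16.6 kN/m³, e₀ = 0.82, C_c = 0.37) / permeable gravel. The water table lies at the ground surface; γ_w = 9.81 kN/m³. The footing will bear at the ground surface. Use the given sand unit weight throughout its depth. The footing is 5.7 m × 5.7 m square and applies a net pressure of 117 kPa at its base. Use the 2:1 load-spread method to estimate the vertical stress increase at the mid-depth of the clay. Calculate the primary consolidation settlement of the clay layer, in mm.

Mid-depth of clay below the ground surface: z = 3.9 + 4/2 = 5.9 m.
Total vertical stress at mid-clay: σ_v = 19.7×3.9 + 16.6×2 = 110.03 kPa.
Pore pressure: u = 9.81×(5.9 − 0) = 57.879 kPa.
Initial effective stress: σ'_0 = σ_v − u = 110.03 − 57.879 = 52.151 kPa.
Stress increase at mid-clay by the 2:1 spreading method:
Δσ = qBL/((B+z)(L+z)) = 117×5.7×5.7/((5.7+5.9)(5.7+5.9)) = 28.25 kPa
Final effective stress: σ'_f = σ'_0 + Δσ = 52.151 + 28.25 = 80.401 kPa.
Normally consolidated clay, so the full stress increment lies on the virgin compression line:
S_c = C_c·H/(1+e₀)·log₁₀(σ'_f/σ'_0) = 0.37×4/(1+0.82)×log₁₀(80.401/52.151)
    = 0.81319 × 0.188 = 0.1529 m

S_c ≈ 153 mm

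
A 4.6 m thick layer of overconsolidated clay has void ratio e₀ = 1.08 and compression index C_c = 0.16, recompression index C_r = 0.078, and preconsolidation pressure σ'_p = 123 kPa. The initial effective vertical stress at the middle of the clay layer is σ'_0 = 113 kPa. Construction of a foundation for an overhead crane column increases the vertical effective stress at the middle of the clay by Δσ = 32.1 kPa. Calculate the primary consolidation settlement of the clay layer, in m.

Final effective stress: σ'_f = 113 + 32.1 = 145.1 kPa.
σ'_f = 145.1 > σ'_p = 123 kPa, so the stress path crosses the preconsolidation pressure — recompression up to σ'_p, then virgin compression beyond:
S_c = H/(1+e₀)·[C_r·log₁₀(σ'_p/σ'_0) + C_c·log₁₀(σ'_f/σ'_p)]
    = 4.6/2.08 × [0.078×log₁₀(123/113) + 0.16×log₁₀(145.1/123)]
    = 2.2115 × [0.0028725 + 0.011482] = 0.03174 m

S_c ≈ 0.0317 m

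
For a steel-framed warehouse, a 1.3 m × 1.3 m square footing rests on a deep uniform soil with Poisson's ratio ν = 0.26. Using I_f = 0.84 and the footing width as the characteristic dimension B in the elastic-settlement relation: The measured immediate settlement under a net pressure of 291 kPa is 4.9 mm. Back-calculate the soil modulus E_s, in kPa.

E_s ≈ 60500 kPa

S_e = q·B·(1−ν²)/E_s · I_f  ⇒  E_s = q·B·(1−ν²)·I_f / S_e.
E_s = 291 × 1.3 × 0.9324 × 0.84 / 0.0049 = 60470 kPa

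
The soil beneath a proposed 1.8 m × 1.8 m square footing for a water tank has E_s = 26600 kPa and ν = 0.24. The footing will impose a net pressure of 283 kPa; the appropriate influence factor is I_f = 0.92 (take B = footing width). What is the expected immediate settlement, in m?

Immediate (elastic) settlement: S_e = q·B·(1−ν²)/E_s · I_f.
S_e = 283 × 1.8 × (1 − 0.24²) / 26600 × 0.92
    = 283 × 1.8 × 0.9424 / 26600 × 0.92
    = 0.0166 m

S_e ≈ 0.0166 m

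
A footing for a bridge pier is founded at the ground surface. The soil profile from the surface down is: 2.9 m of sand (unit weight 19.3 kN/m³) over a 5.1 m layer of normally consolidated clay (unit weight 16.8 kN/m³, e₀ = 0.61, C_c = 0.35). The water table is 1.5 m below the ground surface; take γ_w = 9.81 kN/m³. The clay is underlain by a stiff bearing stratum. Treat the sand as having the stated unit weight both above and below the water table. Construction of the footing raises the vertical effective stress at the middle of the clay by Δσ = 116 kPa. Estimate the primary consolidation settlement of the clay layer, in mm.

S_c ≈ 518 mm

Mid-depth of clay below the ground surface: z = 2.9 + 5.1/2 = 5.45 m.
Total vertical stress at mid-clay: σ_v = 19.3×2.9 + 16.8×2.55 = 98.81 kPa.
Pore pressure: u = 9.81×(5.45 − 1.5) = 38.75 kPa.
Initial effective stress: σ'_0 = σ_v − u = 98.81 − 38.75 = 60.06 kPa.
Final effective stress: σ'_f = σ'_0 + Δσ = 60.06 + 116 = 176.06 kPa.
Normally consolidated clay, so the full stress increment lies on the virgin compression line:
S_c = C_c·H/(1+e₀)·log₁₀(σ'_f/σ'_0) = 0.35×5.1/(1+0.61)×log₁₀(176.06/60.06)
    = 1.1087 × 0.46708 = 0.5179 m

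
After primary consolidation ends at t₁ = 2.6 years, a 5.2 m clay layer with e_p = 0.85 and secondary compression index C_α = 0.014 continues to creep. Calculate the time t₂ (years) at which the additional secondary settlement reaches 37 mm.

t₂ ≈ 22.7 years

S_s = C_α·H/(1+e_p)·log₁₀(t₂/t₁) ⇒ log₁₀(t₂/t₁) = S_s·(1+e_p)/(C_α·H).
log₁₀(t₂/t₁) = 0.037 × (1+0.85) / (0.014×5.2) = 0.9402
t₂ = t₁ × 10^0.9402 = 2.6 × 8.715 = 22.66 years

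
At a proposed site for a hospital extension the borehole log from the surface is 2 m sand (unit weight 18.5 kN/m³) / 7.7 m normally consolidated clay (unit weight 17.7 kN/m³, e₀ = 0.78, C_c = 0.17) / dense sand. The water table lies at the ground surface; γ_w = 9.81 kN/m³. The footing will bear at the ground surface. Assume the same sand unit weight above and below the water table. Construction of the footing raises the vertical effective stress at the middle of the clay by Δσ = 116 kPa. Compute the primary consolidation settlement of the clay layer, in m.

S_c ≈ 0.394 m

Mid-depth of clay below the ground surface: z = 2 + 7.7/2 = 5.85 m.
Total vertical stress at mid-clay: σ_v = 18.5×2 + 17.7×3.85 = 105.14 kPa.
Pore pressure: u = 9.81×(5.85 − 0) = 57.389 kPa.
Initial effective stress: σ'_0 = σ_v − u = 105.14 − 57.389 = 47.751 kPa.
Final effective stress: σ'_f = σ'_0 + Δσ = 47.751 + 116 = 163.75 kPa.
Normally consolidated clay, so the full stress increment lies on the virgin compression line:
S_c = C_c·H/(1+e₀)·log₁₀(σ'_f/σ'_0) = 0.17×7.7/(1+0.78)×log₁₀(163.75/47.751)
    = 0.73539 × 0.5352 = 0.3936 m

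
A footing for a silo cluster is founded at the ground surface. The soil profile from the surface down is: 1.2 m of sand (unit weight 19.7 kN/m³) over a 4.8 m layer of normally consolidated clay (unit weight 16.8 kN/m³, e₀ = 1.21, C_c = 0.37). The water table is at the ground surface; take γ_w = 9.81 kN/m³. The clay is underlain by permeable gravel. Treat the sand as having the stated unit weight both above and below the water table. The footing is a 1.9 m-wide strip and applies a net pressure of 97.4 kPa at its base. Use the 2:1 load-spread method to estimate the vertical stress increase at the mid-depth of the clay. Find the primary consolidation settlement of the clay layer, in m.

Mid-depth of clay below the ground surface: z = 1.2 + 4.8/2 = 3.6 m.
Total vertical stress at mid-clay: σ_v = 19.7×1.2 + 16.8×2.4 = 63.96 kPa.
Pore pressure: u = 9.81×(3.6 − 0) = 35.316 kPa.
Initial effective stress: σ'_0 = σ_v − u = 63.96 − 35.316 = 28.644 kPa.
Stress increase at mid-clay by the 2:1 spreading method:
Δσ = qB/(B+z) = 97.4×1.9/(1.9+3.6) = 33.647 kPa
Final effective stress: σ'_f = σ'_0 + Δσ = 28.644 + 33.647 = 62.291 kPa.
Normally consolidated clay, so the full stress increment lies on the virgin compression line:
S_c = C_c·H/(1+e₀)·log₁₀(σ'_f/σ'_0) = 0.37×4.8/(1+1.21)×log₁₀(62.291/28.644)
    = 0.80362 × 0.33739 = 0.2711 m

S_c ≈ 0.271 m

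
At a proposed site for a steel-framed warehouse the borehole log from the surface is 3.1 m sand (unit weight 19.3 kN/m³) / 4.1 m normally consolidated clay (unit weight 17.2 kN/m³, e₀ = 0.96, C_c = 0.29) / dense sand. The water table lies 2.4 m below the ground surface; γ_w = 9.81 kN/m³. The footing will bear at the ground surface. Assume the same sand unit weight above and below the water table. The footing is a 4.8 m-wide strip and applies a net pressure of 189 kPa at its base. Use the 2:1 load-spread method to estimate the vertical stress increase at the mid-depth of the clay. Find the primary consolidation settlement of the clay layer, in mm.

S_c ≈ 224 mm

Mid-depth of clay below the ground surface: z = 3.1 + 4.1/2 = 5.15 m.
Total vertical stress at mid-clay: σ_v = 19.3×3.1 + 17.2×2.05 = 95.09 kPa.
Pore pressure: u = 9.81×(5.15 − 2.4) = 26.978 kPa.
Initial effective stress: σ'_0 = σ_v − u = 95.09 − 26.978 = 68.112 kPa.
Stress increase at mid-clay by the 2:1 spreading method:
Δσ = qB/(B+z) = 189×4.8/(4.8+5.15) = 91.176 kPa
Final effective stress: σ'_f = σ'_0 + Δσ = 68.112 + 91.176 = 159.29 kPa.
Normally consolidated clay, so the full stress increment lies on the virgin compression line:
S_c = C_c·H/(1+e₀)·log₁₀(σ'_f/σ'_0) = 0.29×4.1/(1+0.96)×log₁₀(159.29/68.112)
    = 0.60663 × 0.36896 = 0.2238 m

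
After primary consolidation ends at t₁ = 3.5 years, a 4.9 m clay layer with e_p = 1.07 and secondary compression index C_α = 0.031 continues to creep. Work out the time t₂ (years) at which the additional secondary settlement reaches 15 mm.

t₂ ≈ 5.6 years

S_s = C_α·H/(1+e_p)·log₁₀(t₂/t₁) ⇒ log₁₀(t₂/t₁) = S_s·(1+e_p)/(C_α·H).
log₁₀(t₂/t₁) = 0.015 × (1+1.07) / (0.031×4.9) = 0.2044
t₂ = t₁ × 10^0.2044 = 3.5 × 1.601 = 5.604 years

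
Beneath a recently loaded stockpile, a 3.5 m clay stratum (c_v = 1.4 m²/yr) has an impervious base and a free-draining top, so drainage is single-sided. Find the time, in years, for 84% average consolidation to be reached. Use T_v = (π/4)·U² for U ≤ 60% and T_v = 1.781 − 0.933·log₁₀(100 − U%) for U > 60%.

Drainage path length: H_d = H = 3.5 m (single drainage).
U > 60%: T_v = 1.781 − 0.933·log₁₀(100 − 84) = 0.65756.
t = T_v·H_d²/c_v = 0.65756×3.5²/1.4 = 5.754 years.

t ≈ 5.75 years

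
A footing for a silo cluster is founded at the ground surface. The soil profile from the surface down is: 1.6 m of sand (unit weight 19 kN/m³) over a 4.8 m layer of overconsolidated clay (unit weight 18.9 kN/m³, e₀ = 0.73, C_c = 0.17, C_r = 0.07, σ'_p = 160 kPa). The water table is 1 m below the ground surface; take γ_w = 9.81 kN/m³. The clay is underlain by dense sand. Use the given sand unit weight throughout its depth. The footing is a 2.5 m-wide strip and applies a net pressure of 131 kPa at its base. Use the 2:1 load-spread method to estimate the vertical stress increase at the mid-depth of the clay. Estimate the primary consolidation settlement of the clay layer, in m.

Mid-depth of clay below the ground surface: z = 1.6 + 4.8/2 = 4 m.
Total vertical stress at mid-clay: σ_v = 19×1.6 + 18.9×2.4 = 75.76 kPa.
Pore pressure: u = 9.81×(4 − 1) = 29.43 kPa.
Initial effective stress: σ'_0 = σ_v − u = 75.76 − 29.43 = 46.33 kPa.
Stress increase at mid-clay by the 2:1 spreading method:
Δσ = qB/(B+z) = 131×2.5/(2.5+4) = 50.385 kPa
Final effective stress: σ'_f = 46.33 + 50.385 = 96.715 kPa.
σ'_f = 96.715 ≤ σ'_p = 160 kPa, so the clay remains overconsolidated and only the recompression index applies:
S_c = C_r·H/(1+e₀)·log₁₀(σ'_f/σ'_0) = 0.07×4.8/1.73×log₁₀(96.715/46.33)
    = 0.19422 × 0.31963 = 0.06208 m

S_c ≈ 0.0621 m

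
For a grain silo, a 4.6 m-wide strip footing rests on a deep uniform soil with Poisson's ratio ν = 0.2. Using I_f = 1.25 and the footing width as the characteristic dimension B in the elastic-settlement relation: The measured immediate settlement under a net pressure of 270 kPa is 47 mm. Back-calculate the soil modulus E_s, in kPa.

E_s ≈ 31700 kPa

S_e = q·B·(1−ν²)/E_s · I_f  ⇒  E_s = q·B·(1−ν²)·I_f / S_e.
E_s = 270 × 4.6 × 0.96 × 1.25 / 0.047 = 31710 kPa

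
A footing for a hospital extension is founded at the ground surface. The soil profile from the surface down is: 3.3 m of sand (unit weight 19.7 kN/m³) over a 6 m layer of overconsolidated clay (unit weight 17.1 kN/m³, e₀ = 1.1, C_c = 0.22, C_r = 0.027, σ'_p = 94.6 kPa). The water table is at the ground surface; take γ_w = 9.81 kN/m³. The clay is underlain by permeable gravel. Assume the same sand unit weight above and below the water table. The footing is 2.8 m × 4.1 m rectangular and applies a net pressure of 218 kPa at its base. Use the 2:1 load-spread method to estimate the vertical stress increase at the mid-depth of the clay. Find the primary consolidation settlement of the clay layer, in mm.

Mid-depth of clay below the ground surface: z = 3.3 + 6/2 = 6.3 m.
Total vertical stress at mid-clay: σ_v = 19.7×3.3 + 17.1×3 = 116.31 kPa.
Pore pressure: u = 9.81×(6.3 − 0) = 61.803 kPa.
Initial effective stress: σ'_0 = σ_v − u = 116.31 − 61.803 = 54.507 kPa.
Stress increase at mid-clay by the 2:1 spreading method:
Δσ = qBL/((B+z)(L+z)) = 218×2.8×4.1/((2.8+6.3)(4.1+6.3)) = 26.444 kPa
Final effective stress: σ'_f = 54.507 + 26.444 = 80.951 kPa.
σ'_f = 80.951 ≤ σ'_p = 94.6 kPa, so the clay remains overconsolidated and only the recompression index applies:
S_c = C_r·H/(1+e₀)·log₁₀(σ'_f/σ'_0) = 0.027×6/2.1×log₁₀(80.951/54.507)
    = 0.077142 × 0.17177 = 0.01325 m

S_c ≈ 13.3 mm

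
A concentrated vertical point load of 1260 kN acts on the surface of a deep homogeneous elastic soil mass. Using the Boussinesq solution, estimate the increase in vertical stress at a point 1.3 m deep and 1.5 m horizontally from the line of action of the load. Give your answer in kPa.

Boussinesq vertical stress below a point load on an elastic half-space:
Δσ_z = 3P/(2πz²) · [1 + (r/z)²]^(−5/2)
r/z = 1.5/1.3 = 1.1538; [1+(r/z)²]^(−5/2) = 0.1205.
Δσ_z = 3×1260/(2π×1.3²) × 0.1205 = 355.98 × 0.1205 = 42.9 kPa

Δσ_z ≈ 42.9 kPa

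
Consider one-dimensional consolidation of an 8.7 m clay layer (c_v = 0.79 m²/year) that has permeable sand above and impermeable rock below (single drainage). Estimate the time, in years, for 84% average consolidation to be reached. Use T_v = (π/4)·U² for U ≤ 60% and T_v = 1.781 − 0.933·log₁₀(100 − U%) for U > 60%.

t ≈ 63 years

Drainage path length: H_d = H = 8.7 m (single drainage).
U > 60%: T_v = 1.781 − 0.933·log₁₀(100 − 84) = 0.65756.
t = T_v·H_d²/c_v = 0.65756×8.7²/0.79 = 63 years.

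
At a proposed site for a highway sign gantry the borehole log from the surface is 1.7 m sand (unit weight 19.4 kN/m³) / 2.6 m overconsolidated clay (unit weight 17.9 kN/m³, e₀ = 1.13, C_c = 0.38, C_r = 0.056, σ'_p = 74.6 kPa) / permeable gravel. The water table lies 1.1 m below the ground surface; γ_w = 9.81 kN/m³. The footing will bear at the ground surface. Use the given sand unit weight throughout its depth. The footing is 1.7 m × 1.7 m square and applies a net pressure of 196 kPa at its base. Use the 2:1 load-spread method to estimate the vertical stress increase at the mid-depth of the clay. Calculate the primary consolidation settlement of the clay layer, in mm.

S_c ≈ 15.4 mm

Mid-depth of clay below the ground surface: z = 1.7 + 2.6/2 = 3 m.
Total vertical stress at mid-clay: σ_v = 19.4×1.7 + 17.9×1.3 = 56.25 kPa.
Pore pressure: u = 9.81×(3 − 1.1) = 18.639 kPa.
Initial effective stress: σ'_0 = σ_v − u = 56.25 − 18.639 = 37.611 kPa.
Stress increase at mid-clay by the 2:1 spreading method:
Δσ = qBL/((B+z)(L+z)) = 196×1.7×1.7/((1.7+3)(1.7+3)) = 25.642 kPa
Final effective stress: σ'_f = 37.611 + 25.642 = 63.253 kPa.
σ'_f = 63.253 ≤ σ'_p = 74.6 kPa, so the clay remains overconsolidated and only the recompression index applies:
S_c = C_r·H/(1+e₀)·log₁₀(σ'_f/σ'_0) = 0.056×2.6/2.13×log₁₀(63.253/37.611)
    = 0.068359 × 0.22577 = 0.01543 m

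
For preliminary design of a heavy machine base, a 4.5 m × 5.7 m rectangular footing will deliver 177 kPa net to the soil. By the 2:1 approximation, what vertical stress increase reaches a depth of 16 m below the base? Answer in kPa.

By the 2:1 method the load spreads at 1 horizontal : 2 vertical, so at depth z the loaded area has grown by z in each plan dimension:
Δσ = qBL/((B+z)(L+z)) = 177×4.5×5.7/((4.5+16)(5.7+16)) = 10.206 kPa

Δσ_z ≈ 10.2 kPa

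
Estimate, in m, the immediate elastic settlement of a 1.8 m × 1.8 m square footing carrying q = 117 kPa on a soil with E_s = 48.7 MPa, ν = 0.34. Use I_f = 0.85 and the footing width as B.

Immediate (elastic) settlement: S_e = q·B·(1−ν²)/E_s · I_f.
E_s = 48.7 MPa = 48700 kPa.
S_e = 117 × 1.8 × (1 − 0.34²) / 48700 × 0.85
    = 117 × 1.8 × 0.8844 / 48700 × 0.85
    = 0.003251 m

S_e ≈ 0.00325 m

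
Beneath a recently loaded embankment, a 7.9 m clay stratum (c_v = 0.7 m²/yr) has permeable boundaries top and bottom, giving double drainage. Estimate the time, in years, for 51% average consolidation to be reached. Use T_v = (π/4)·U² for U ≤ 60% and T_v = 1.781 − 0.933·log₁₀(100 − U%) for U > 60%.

Drainage path length: H_d = H/2 = 3.95 m (double drainage).
U ≤ 60%: T_v = (π/4)·U² = (π/4)×0.51² = 0.20428.
t = T_v·H_d²/c_v = 0.20428×3.95²/0.7 = 4.553 years.

t ≈ 4.55 years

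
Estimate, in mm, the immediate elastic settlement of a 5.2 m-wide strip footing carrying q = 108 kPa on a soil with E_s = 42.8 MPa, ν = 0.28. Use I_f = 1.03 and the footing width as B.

S_e ≈ 12.5 mm

Immediate (elastic) settlement: S_e = q·B·(1−ν²)/E_s · I_f.
E_s = 42.8 MPa = 42800 kPa.
S_e = 108 × 5.2 × (1 − 0.28²) / 42800 × 1.03
    = 108 × 5.2 × 0.9216 / 42800 × 1.03
    = 0.01246 m = 12.46 mm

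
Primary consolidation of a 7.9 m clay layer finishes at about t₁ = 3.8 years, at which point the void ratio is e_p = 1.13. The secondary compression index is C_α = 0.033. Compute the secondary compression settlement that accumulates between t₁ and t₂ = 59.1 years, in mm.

Secondary compression: S_s = C_α·H/(1+e_p)·log₁₀(t₂/t₁)
S_s = 0.033×7.9/(1+1.13)×log₁₀(59.1/3.8)
    = 0.1224 × 1.192 = 0.1459 m

S_s ≈ 146 mm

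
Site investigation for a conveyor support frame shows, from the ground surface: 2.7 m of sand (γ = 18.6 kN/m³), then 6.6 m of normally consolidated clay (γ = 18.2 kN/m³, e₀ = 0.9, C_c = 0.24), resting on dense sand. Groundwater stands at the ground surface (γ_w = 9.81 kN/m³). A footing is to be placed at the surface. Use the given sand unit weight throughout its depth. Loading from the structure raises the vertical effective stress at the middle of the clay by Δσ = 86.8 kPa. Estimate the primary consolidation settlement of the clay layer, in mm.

S_c ≈ 358 mm

Mid-depth of clay below the ground surface: z = 2.7 + 6.6/2 = 6 m.
Total vertical stress at mid-clay: σ_v = 18.6×2.7 + 18.2×3.3 = 110.28 kPa.
Pore pressure: u = 9.81×(6 − 0) = 58.86 kPa.
Initial effective stress: σ'_0 = σ_v − u = 110.28 − 58.86 = 51.42 kPa.
Final effective stress: σ'_f = σ'_0 + Δσ = 51.42 + 86.8 = 138.22 kPa.
Normally consolidated clay, so the full stress increment lies on the virgin compression line:
S_c = C_c·H/(1+e₀)·log₁₀(σ'_f/σ'_0) = 0.24×6.6/(1+0.9)×log₁₀(138.22/51.42)
    = 0.83368 × 0.42944 = 0.358 m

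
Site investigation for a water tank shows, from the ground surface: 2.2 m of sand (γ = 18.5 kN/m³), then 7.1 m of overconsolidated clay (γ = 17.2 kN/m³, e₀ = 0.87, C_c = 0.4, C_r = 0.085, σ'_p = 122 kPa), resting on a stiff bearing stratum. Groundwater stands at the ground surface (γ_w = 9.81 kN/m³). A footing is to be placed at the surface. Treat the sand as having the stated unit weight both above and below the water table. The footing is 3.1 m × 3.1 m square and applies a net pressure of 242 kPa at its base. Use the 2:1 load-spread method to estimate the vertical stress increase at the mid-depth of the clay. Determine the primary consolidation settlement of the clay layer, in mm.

Mid-depth of clay below the ground surface: z = 2.2 + 7.1/2 = 5.75 m.
Total vertical stress at mid-clay: σ_v = 18.5×2.2 + 17.2×3.55 = 101.76 kPa.
Pore pressure: u = 9.81×(5.75 − 0) = 56.408 kPa.
Initial effective stress: σ'_0 = σ_v − u = 101.76 − 56.408 = 45.352 kPa.
Stress increase at mid-clay by the 2:1 spreading method:
Δσ = qBL/((B+z)(L+z)) = 242×3.1×3.1/((3.1+5.75)(3.1+5.75)) = 29.693 kPa
Final effective stress: σ'_f = 45.352 + 29.693 = 75.045 kPa.
σ'_f = 75.045 ≤ σ'_p = 122 kPa, so the clay remains overconsolidated and only the recompression index applies:
S_c = C_r·H/(1+e₀)·log₁₀(σ'_f/σ'_0) = 0.085×7.1/1.87×log₁₀(75.045/45.352)
    = 0.32273 × 0.21873 = 0.07059 m

S_c ≈ 70.6 mm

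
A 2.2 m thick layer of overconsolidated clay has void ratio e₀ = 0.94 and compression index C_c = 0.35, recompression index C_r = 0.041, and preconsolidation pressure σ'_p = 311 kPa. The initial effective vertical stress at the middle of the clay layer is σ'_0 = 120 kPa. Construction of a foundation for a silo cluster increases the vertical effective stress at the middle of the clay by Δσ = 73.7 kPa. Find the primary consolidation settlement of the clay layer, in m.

Final effective stress: σ'_f = 120 + 73.7 = 193.7 kPa.
σ'_f = 193.7 ≤ σ'_p = 311 kPa, so the clay remains overconsolidated and only the recompression index applies:
S_c = C_r·H/(1+e₀)·log₁₀(σ'_f/σ'_0) = 0.041×2.2/1.94×log₁₀(193.7/120)
    = 0.046494 × 0.20795 = 0.009668 m

S_c ≈ 0.00967 m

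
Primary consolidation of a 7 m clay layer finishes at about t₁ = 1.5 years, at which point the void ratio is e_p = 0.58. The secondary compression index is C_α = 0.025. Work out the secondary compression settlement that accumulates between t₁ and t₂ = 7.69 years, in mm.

S_s ≈ 78.6 mm

Secondary compression: S_s = C_α·H/(1+e_p)·log₁₀(t₂/t₁)
S_s = 0.025×7/(1+0.58)×log₁₀(7.69/1.5)
    = 0.1108 × 0.7098 = 0.07862 m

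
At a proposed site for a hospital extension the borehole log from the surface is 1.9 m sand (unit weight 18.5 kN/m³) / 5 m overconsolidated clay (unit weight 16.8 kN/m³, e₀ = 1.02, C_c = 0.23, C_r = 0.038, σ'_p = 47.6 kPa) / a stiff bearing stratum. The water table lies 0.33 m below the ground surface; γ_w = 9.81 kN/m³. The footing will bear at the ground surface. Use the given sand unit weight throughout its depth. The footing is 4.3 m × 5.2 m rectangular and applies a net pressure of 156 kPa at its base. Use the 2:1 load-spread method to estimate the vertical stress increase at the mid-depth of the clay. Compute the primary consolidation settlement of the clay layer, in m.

Mid-depth of clay below the ground surface: z = 1.9 + 5/2 = 4.4 m.
Total vertical stress at mid-clay: σ_v = 18.5×1.9 + 16.8×2.5 = 77.15 kPa.
Pore pressure: u = 9.81×(4.4 − 0.33) = 39.927 kPa.
Initial effective stress: σ'_0 = σ_v − u = 77.15 − 39.927 = 37.223 kPa.
Stress increase at mid-clay by the 2:1 spreading method:
Δσ = qBL/((B+z)(L+z)) = 156×4.3×5.2/((4.3+4.4)(5.2+4.4)) = 41.764 kPa
Final effective stress: σ'_f = 37.223 + 41.764 = 78.987 kPa.
σ'_f = 78.987 > σ'_p = 47.6 kPa, so the stress path crosses the preconsolidation pressure — recompression up to σ'_p, then virgin compression beyond:
S_c = H/(1+e₀)·[C_r·log₁₀(σ'_p/σ'_0) + C_c·log₁₀(σ'_f/σ'_p)]
    = 5/2.02 × [0.038×log₁₀(47.6/37.223) + 0.23×log₁₀(78.987/47.6)]
    = 2.4752 × [0.0040582 + 0.050588] = 0.1353 m

S_c ≈ 0.135 m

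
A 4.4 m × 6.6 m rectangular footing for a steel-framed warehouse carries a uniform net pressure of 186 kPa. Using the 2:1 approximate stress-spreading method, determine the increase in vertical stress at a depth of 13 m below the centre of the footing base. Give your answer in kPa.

By the 2:1 method the load spreads at 1 horizontal : 2 vertical, so at depth z the loaded area has grown by z in each plan dimension:
Δσ = qBL/((B+z)(L+z)) = 186×4.4×6.6/((4.4+13)(6.6+13)) = 15.838 kPa

Δσ_z ≈ 15.8 kPa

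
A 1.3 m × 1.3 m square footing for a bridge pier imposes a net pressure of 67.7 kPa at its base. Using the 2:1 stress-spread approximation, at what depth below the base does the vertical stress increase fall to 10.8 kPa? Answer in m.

2:1 spreading — at depth z the loaded area has grown by z in each plan dimension:
qB²/(B+z)² = Δσ_z ⇒ z = B(√(q/Δσ_z) − 1) = 1.3×(√(67.7/10.8) − 1) = 1.955 m

z ≈ 1.95 m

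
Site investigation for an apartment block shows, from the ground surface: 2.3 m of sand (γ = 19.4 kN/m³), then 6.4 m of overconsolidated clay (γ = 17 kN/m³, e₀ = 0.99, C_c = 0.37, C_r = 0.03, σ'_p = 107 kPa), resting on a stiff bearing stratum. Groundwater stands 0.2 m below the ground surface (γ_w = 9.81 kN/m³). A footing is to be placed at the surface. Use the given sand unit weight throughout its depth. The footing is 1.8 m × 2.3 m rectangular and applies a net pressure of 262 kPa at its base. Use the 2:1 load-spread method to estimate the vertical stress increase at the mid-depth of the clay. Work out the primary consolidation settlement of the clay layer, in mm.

S_c ≈ 14.3 mm

Mid-depth of clay below the ground surface: z = 2.3 + 6.4/2 = 5.5 m.
Total vertical stress at mid-clay: σ_v = 19.4×2.3 + 17×3.2 = 99.02 kPa.
Pore pressure: u = 9.81×(5.5 − 0.2) = 51.993 kPa.
Initial effective stress: σ'_0 = σ_v − u = 99.02 − 51.993 = 47.027 kPa.
Stress increase at mid-clay by the 2:1 spreading method:
Δσ = qBL/((B+z)(L+z)) = 262×1.8×2.3/((1.8+5.5)(2.3+5.5)) = 19.05 kPa
Final effective stress: σ'_f = 47.027 + 19.05 = 66.077 kPa.
σ'_f = 66.077 ≤ σ'_p = 107 kPa, so the clay remains overconsolidated and only the recompression index applies:
S_c = C_r·H/(1+e₀)·log₁₀(σ'_f/σ'_0) = 0.03×6.4/1.99×log₁₀(66.077/47.027)
    = 0.096483 × 0.1477 = 0.01425 m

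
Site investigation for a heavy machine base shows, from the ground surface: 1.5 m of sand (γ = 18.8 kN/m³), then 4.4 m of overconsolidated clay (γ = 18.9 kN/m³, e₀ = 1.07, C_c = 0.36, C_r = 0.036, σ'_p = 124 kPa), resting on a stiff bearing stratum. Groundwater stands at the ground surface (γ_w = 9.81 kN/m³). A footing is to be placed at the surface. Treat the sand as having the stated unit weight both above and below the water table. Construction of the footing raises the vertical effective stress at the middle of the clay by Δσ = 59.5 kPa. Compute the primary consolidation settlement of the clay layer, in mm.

S_c ≈ 33.9 mm

Mid-depth of clay below the ground surface: z = 1.5 + 4.4/2 = 3.7 m.
Total vertical stress at mid-clay: σ_v = 18.8×1.5 + 18.9×2.2 = 69.78 kPa.
Pore pressure: u = 9.81×(3.7 − 0) = 36.297 kPa.
Initial effective stress: σ'_0 = σ_v − u = 69.78 − 36.297 = 33.483 kPa.
Final effective stress: σ'_f = 33.483 + 59.5 = 92.983 kPa.
σ'_f = 92.983 ≤ σ'_p = 124 kPa, so the clay remains overconsolidated and only the recompression index applies:
S_c = C_r·H/(1+e₀)·log₁₀(σ'_f/σ'_0) = 0.036×4.4/2.07×log₁₀(92.983/33.483)
    = 0.076522 × 0.44358 = 0.03394 m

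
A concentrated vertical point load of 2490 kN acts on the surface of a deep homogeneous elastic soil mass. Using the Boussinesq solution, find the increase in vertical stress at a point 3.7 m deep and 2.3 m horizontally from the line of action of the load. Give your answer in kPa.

Boussinesq vertical stress below a point load on an elastic half-space:
Δσ_z = 3P/(2πz²) · [1 + (r/z)²]^(−5/2)
r/z = 2.3/3.7 = 0.62162; [1+(r/z)²]^(−5/2) = 0.44184.
Δσ_z = 3×2490/(2π×3.7²) × 0.44184 = 86.843 × 0.44184 = 38.37 kPa

Δσ_z ≈ 38.4 kPa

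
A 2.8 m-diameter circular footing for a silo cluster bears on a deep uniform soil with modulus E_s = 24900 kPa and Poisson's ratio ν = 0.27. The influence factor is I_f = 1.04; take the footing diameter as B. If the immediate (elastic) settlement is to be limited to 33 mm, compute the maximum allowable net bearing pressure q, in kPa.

S_e = q·B·(1−ν²)/E_s · I_f  ⇒  q = S_e·E_s / (B·(1−ν²)·I_f).
q = 0.033 × 24900 / (2.8 × 0.9271 × 1.04) = 304.4 kPa

q ≈ 304 kPa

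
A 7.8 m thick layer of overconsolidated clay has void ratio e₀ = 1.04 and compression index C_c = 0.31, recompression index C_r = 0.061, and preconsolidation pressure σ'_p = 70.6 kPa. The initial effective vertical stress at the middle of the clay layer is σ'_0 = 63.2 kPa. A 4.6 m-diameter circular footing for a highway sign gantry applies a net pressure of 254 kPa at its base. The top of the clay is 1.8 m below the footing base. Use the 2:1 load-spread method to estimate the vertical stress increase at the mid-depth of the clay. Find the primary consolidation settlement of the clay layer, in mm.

Mid-depth of clay below the footing base: z = 1.8 + 7.8/2 = 5.7 m.
Stress increase at mid-clay by the 2:1 spreading method:
Δσ ≈ qD²/(D+z)² = 254×4.6²/(4.6+5.7)² = 50.661 kPa
Final effective stress: σ'_f = 63.2 + 50.661 = 113.86 kPa.
σ'_f = 113.86 > σ'_p = 70.6 kPa, so the stress path crosses the preconsolidation pressure — recompression up to σ'_p, then virgin compression beyond:
S_c = H/(1+e₀)·[C_r·log₁₀(σ'_p/σ'_0) + C_c·log₁₀(σ'_f/σ'_p)]
    = 7.8/2.04 × [0.061×log₁₀(70.6/63.2) + 0.31×log₁₀(113.86/70.6)]
    = 3.8235 × [0.0029333 + 0.064346] = 0.2572 m

S_c ≈ 257 mm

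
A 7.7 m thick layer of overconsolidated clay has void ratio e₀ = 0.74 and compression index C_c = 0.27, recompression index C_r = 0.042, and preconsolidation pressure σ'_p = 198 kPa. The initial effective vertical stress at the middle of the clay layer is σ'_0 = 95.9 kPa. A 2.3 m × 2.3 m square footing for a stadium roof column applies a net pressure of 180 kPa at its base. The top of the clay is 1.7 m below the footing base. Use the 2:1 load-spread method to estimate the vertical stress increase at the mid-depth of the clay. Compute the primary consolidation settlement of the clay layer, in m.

S_c ≈ 0.0121 m

Mid-depth of clay below the footing base: z = 1.7 + 7.7/2 = 5.55 m.
Stress increase at mid-clay by the 2:1 spreading method:
Δσ = qBL/((B+z)(L+z)) = 180×2.3×2.3/((2.3+5.55)(2.3+5.55)) = 15.452 kPa
Final effective stress: σ'_f = 95.9 + 15.452 = 111.35 kPa.
σ'_f = 111.35 ≤ σ'_p = 198 kPa, so the clay remains overconsolidated and only the recompression index applies:
S_c = C_r·H/(1+e₀)·log₁₀(σ'_f/σ'_0) = 0.042×7.7/1.74×log₁₀(111.35/95.9)
    = 0.18586 × 0.064872 = 0.01206 m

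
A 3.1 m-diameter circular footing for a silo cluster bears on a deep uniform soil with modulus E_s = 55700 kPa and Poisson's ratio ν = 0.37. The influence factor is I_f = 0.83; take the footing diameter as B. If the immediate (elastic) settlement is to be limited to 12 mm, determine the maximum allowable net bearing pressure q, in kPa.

q ≈ 301 kPa

S_e = q·B·(1−ν²)/E_s · I_f  ⇒  q = S_e·E_s / (B·(1−ν²)·I_f).
q = 0.012 × 55700 / (3.1 × 0.8631 × 0.83) = 301 kPa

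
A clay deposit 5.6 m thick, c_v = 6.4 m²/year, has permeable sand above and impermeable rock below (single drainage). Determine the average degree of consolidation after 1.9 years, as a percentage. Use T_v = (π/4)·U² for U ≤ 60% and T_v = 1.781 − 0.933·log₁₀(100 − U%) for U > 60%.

Drainage path length: H_d = H = 5.6 m (single drainage).
T_v = c_v·t/H_d² = 6.4×1.9/5.6² = 0.38776.
T_v = 0.38776 corresponds to the U > 60% branch:
U = 1 − 10^((1.781 − T_v)/0.933)/100 = 0.6886

U ≈ 68.9 %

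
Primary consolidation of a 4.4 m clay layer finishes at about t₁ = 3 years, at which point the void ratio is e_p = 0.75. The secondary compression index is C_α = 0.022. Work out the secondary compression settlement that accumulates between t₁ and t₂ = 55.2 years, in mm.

Secondary compression: S_s = C_α·H/(1+e_p)·log₁₀(t₂/t₁)
S_s = 0.022×4.4/(1+0.75)×log₁₀(55.2/3)
    = 0.05531 × 1.265 = 0.06996 m

S_s ≈ 70 mm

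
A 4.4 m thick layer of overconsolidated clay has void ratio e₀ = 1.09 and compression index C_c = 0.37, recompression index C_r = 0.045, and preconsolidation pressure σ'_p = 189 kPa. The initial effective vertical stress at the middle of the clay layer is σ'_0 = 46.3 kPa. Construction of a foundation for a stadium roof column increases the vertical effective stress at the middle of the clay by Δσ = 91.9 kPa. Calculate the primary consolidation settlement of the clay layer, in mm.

S_c ≈ 45 mm

Final effective stress: σ'_f = 46.3 + 91.9 = 138.2 kPa.
σ'_f = 138.2 ≤ σ'_p = 189 kPa, so the clay remains overconsolidated and only the recompression index applies:
S_c = C_r·H/(1+e₀)·log₁₀(σ'_f/σ'_0) = 0.045×4.4/2.09×log₁₀(138.2/46.3)
    = 0.094739 × 0.47493 = 0.04499 m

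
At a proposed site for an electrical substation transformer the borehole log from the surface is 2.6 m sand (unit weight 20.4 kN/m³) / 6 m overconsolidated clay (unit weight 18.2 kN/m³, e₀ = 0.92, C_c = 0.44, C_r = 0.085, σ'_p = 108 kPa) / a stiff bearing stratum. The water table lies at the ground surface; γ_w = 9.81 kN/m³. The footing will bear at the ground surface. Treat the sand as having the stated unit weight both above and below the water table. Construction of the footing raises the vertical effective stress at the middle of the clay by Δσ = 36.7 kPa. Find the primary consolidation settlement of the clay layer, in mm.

Mid-depth of clay below the ground surface: z = 2.6 + 6/2 = 5.6 m.
Total vertical stress at mid-clay: σ_v = 20.4×2.6 + 18.2×3 = 107.64 kPa.
Pore pressure: u = 9.81×(5.6 − 0) = 54.936 kPa.
Initial effective stress: σ'_0 = σ_v − u = 107.64 − 54.936 = 52.704 kPa.
Final effective stress: σ'_f = 52.704 + 36.7 = 89.404 kPa.
σ'_f = 89.404 ≤ σ'_p = 108 kPa, so the clay remains overconsolidated and only the recompression index applies:
S_c = C_r·H/(1+e₀)·log₁₀(σ'_f/σ'_0) = 0.085×6/1.92×log₁₀(89.404/52.704)
    = 0.26562 × 0.22951 = 0.06096 m

S_c ≈ 61 mm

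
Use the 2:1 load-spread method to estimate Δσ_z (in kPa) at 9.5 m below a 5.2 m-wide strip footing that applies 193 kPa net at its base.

By the 2:1 method the load spreads at 1 horizontal : 2 vertical, so at depth z the loaded area has grown by z in each plan dimension:
Δσ = qB/(B+z) = 193×5.2/(5.2+9.5) = 68.272 kPa

Δσ_z ≈ 68.3 kPa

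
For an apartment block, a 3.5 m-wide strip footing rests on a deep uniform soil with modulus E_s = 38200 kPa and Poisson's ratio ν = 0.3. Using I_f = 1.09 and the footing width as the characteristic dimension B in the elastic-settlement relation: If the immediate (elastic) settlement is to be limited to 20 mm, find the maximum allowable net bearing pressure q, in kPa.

q ≈ 220 kPa

S_e = q·B·(1−ν²)/E_s · I_f  ⇒  q = S_e·E_s / (B·(1−ν²)·I_f).
q = 0.02 × 38200 / (3.5 × 0.91 × 1.09) = 220.1 kPa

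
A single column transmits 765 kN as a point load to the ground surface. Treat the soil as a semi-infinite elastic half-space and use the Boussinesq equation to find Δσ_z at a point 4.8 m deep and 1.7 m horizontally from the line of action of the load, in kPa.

Boussinesq vertical stress below a point load on an elastic half-space:
Δσ_z = 3P/(2πz²) · [1 + (r/z)²]^(−5/2)
r/z = 1.7/4.8 = 0.35417; [1+(r/z)²]^(−5/2) = 0.74422.
Δσ_z = 3×765/(2π×4.8²) × 0.74422 = 15.853 × 0.74422 = 11.8 kPa

Δσ_z ≈ 11.8 kPa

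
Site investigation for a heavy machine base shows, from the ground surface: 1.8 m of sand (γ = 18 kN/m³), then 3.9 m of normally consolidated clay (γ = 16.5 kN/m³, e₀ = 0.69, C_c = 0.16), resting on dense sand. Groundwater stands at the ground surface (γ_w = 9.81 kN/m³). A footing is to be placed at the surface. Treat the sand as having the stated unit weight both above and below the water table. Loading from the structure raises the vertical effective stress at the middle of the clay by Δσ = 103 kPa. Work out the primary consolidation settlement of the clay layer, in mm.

S_c ≈ 248 mm

Mid-depth of clay below the ground surface: z = 1.8 + 3.9/2 = 3.75 m.
Total vertical stress at mid-clay: σ_v = 18×1.8 + 16.5×1.95 = 64.575 kPa.
Pore pressure: u = 9.81×(3.75 − 0) = 36.788 kPa.
Initial effective stress: σ'_0 = σ_v − u = 64.575 − 36.788 = 27.787 kPa.
Final effective stress: σ'_f = σ'_0 + Δσ = 27.787 + 103 = 130.79 kPa.
Normally consolidated clay, so the full stress increment lies on the virgin compression line:
S_c = C_c·H/(1+e₀)·log₁₀(σ'_f/σ'_0) = 0.16×3.9/(1+0.69)×log₁₀(130.79/27.787)
    = 0.36923 × 0.67273 = 0.2484 m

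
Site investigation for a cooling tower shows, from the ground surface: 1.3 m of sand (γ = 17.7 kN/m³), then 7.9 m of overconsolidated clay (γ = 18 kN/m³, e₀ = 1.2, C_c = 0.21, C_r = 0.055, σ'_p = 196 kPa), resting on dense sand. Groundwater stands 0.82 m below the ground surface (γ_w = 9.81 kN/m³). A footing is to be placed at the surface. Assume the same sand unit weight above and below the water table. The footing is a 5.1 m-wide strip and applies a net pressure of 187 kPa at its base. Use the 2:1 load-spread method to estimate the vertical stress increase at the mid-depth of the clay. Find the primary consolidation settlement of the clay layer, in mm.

S_c ≈ 88.9 mm

Mid-depth of clay below the ground surface: z = 1.3 + 7.9/2 = 5.25 m.
Total vertical stress at mid-clay: σ_v = 17.7×1.3 + 18×3.95 = 94.11 kPa.
Pore pressure: u = 9.81×(5.25 − 0.82) = 43.458 kPa.
Initial effective stress: σ'_0 = σ_v − u = 94.11 − 43.458 = 50.652 kPa.
Stress increase at mid-clay by the 2:1 spreading method:
Δσ = qB/(B+z) = 187×5.1/(5.1+5.25) = 92.145 kPa
Final effective stress: σ'_f = 50.652 + 92.145 = 142.8 kPa.
σ'_f = 142.8 ≤ σ'_p = 196 kPa, so the clay remains overconsolidated and only the recompression index applies:
S_c = C_r·H/(1+e₀)·log₁₀(σ'_f/σ'_0) = 0.055×7.9/2.2×log₁₀(142.8/50.652)
    = 0.1975 × 0.45013 = 0.0889 m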